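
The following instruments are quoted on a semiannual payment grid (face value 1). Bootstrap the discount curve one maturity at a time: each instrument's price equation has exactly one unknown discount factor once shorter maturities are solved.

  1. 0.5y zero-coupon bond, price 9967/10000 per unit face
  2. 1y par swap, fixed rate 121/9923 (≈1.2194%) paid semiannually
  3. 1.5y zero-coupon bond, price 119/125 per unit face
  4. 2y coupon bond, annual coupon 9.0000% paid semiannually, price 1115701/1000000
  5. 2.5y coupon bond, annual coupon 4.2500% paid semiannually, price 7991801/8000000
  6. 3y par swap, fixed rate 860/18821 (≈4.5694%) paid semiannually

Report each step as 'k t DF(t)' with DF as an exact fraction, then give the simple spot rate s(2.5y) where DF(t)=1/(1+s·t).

1 1/2 9967/10000
2 1 9879/10000
3 3/2 119/125
4 2 2353/2500
5 5/2 359/400
6 3 871/1000
s(2.5y) = (1/(359/400) − 1)/(5/2) = 82/1795 ≈ 4.5682%

step 1 [0.5y] zero: DF = P = 9967/10000 ≈ 0.996700
step 2 [1y] swap r/2=121/19846: DF=(1 − 121/19846·(0.996700))/(1+121/19846) = 9879/10000 ≈ 0.987900
step 3 [1.5y] zero: DF = P = 119/125 ≈ 0.952000
step 4 [2y] bond c/2=9/200: DF=(1115701/1000000 − 9/200·(0.996700+0.987900+0.952000))/(1+9/200) = 2353/2500 ≈ 0.941200
step 5 [2.5y] bond c/2=17/800: DF=(7991801/8000000 − 17/800·(0.996700+0.987900+0.952000+0.941200))/(1+17/800) = 359/400 ≈ 0.897500
step 6 [3y] swap r/2=430/18821: DF=(1 − 430/18821·(0.996700+0.987900+0.952000+0.941200+0.897500))/(1+430/18821) = 871/1000 ≈ 0.871000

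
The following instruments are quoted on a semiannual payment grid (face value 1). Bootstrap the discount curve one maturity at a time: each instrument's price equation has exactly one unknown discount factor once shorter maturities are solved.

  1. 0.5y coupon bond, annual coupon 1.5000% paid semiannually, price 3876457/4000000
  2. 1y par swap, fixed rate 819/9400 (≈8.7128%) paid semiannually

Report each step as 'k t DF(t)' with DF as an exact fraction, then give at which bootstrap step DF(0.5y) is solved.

step 1 [0.5y] bond c/2=3/400: DF=(3876457/4000000 − 3/400·(0))/(1+3/400) = 9619/10000 ≈ 0.961900
step 2 [1y] swap r/2=819/18800: DF=(1 − 819/18800·(0.961900))/(1+819/18800) = 9181/10000 ≈ 0.918100

1 1/2 9619/10000
2 1 9181/10000
DF(0.5y) is solved at step 1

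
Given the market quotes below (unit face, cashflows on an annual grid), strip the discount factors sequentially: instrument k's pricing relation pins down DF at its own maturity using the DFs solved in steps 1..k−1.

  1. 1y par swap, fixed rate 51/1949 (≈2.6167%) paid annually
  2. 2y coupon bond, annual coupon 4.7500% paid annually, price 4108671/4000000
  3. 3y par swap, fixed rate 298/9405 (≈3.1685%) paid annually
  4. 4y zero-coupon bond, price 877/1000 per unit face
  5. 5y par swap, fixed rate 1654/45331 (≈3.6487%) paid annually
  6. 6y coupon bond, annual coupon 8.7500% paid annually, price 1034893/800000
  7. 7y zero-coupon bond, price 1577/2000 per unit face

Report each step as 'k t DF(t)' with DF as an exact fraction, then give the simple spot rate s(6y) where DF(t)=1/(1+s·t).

step 1 [1y] swap r/1=51/1949: DF=(1 − 51/1949·(0))/(1+51/1949) = 1949/2000 ≈ 0.974500
step 2 [2y] bond c/1=19/400: DF=(4108671/4000000 − 19/400·(0.974500))/(1+19/400) = 2341/2500 ≈ 0.936400
step 3 [3y] swap r/1=298/9405: DF=(1 − 298/9405·(0.974500+0.936400))/(1+298/9405) = 4553/5000 ≈ 0.910600
step 4 [4y] zero: DF = P = 877/1000 ≈ 0.877000
step 5 [5y] swap r/1=1654/45331: DF=(1 − 1654/45331·(0.974500+0.936400+0.910600+0.877000))/(1+1654/45331) = 4173/5000 ≈ 0.834600
step 6 [6y] bond c/1=7/80: DF=(1034893/800000 − 7/80·(0.974500+0.936400+0.910600+0.877000+0.834600))/(1+7/80) = 1031/1250 ≈ 0.824800
step 7 [7y] zero: DF = P = 1577/2000 ≈ 0.788500

1 1 1949/2000
2 2 2341/2500
3 3 4553/5000
4 4 877/1000
5 5 4173/5000
6 6 1031/1250
7 7 1577/2000
s(6y) = (1/(1031/1250) − 1)/(6) = 73/2062 ≈ 3.5403%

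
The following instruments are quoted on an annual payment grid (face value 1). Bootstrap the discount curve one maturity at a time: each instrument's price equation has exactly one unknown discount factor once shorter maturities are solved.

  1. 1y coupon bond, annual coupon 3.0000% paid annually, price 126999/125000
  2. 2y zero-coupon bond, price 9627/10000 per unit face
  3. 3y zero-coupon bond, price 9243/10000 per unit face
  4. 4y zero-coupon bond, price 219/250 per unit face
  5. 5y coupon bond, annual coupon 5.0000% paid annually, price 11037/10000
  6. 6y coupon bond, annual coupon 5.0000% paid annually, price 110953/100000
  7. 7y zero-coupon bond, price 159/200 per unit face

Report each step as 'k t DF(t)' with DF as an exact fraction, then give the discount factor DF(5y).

1 1 1233/1250
2 2 9627/10000
3 3 9243/10000
4 4 219/250
5 5 4363/5000
6 6 4183/5000
7 7 159/200
DF(5y) = 4363/5000 ≈ 0.872600

step 1 [1y] bond c/1=3/100: DF=(126999/125000 − 3/100·(0))/(1+3/100) = 1233/1250 ≈ 0.986400
step 2 [2y] zero: DF = P = 9627/10000 ≈ 0.962700
step 3 [3y] zero: DF = P = 9243/10000 ≈ 0.924300
step 4 [4y] zero: DF = P = 219/250 ≈ 0.876000
step 5 [5y] bond c/1=1/20: DF=(11037/10000 − 1/20·(0.986400+0.962700+0.924300+0.876000))/(1+1/20) = 4363/5000 ≈ 0.872600
step 6 [6y] bond c/1=1/20: DF=(110953/100000 − 1/20·(0.986400+0.962700+0.924300+0.876000+0.872600))/(1+1/20) = 4183/5000 ≈ 0.836600
step 7 [7y] zero: DF = P = 159/200 ≈ 0.795000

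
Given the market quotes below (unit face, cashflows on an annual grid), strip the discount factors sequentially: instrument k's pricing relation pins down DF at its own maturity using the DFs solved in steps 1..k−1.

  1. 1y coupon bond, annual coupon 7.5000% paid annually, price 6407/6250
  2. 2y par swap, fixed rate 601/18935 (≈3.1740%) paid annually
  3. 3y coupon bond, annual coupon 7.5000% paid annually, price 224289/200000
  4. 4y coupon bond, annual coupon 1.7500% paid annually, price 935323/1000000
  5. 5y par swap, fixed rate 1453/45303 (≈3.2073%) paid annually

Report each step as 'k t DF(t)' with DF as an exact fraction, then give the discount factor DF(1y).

step 1 [1y] bond c/1=3/40: DF=(6407/6250 − 3/40·(0))/(1+3/40) = 596/625 ≈ 0.953600
step 2 [2y] swap r/1=601/18935: DF=(1 − 601/18935·(0.953600))/(1+601/18935) = 9399/10000 ≈ 0.939900
step 3 [3y] bond c/1=3/40: DF=(224289/200000 − 3/40·(0.953600+0.939900))/(1+3/40) = 9111/10000 ≈ 0.911100
step 4 [4y] bond c/1=7/400: DF=(935323/1000000 − 7/400·(0.953600+0.939900+0.911100))/(1+7/400) = 871/1000 ≈ 0.871000
step 5 [5y] swap r/1=1453/45303: DF=(1 − 1453/45303·(0.953600+0.939900+0.911100+0.871000))/(1+1453/45303) = 8547/10000 ≈ 0.854700

1 1 596/625
2 2 9399/10000
3 3 9111/10000
4 4 871/1000
5 5 8547/10000
DF(1y) = 596/625 ≈ 0.953600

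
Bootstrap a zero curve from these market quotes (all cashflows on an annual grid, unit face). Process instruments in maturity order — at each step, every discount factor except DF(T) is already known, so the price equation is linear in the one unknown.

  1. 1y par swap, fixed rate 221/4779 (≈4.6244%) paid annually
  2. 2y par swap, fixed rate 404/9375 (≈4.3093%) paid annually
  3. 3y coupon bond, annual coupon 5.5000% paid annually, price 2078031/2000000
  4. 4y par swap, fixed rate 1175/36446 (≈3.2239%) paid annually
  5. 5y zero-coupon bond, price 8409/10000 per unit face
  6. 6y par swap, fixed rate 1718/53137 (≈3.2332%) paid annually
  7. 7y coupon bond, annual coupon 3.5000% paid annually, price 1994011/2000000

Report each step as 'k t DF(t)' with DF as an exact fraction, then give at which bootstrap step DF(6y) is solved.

step 1 [1y] swap r/1=221/4779: DF=(1 − 221/4779·(0))/(1+221/4779) = 4779/5000 ≈ 0.955800
step 2 [2y] swap r/1=404/9375: DF=(1 − 404/9375·(0.955800))/(1+404/9375) = 1149/1250 ≈ 0.919200
step 3 [3y] bond c/1=11/200: DF=(2078031/2000000 − 11/200·(0.955800+0.919200))/(1+11/200) = 8871/10000 ≈ 0.887100
step 4 [4y] swap r/1=1175/36446: DF=(1 − 1175/36446·(0.955800+0.919200+0.887100))/(1+1175/36446) = 353/400 ≈ 0.882500
step 5 [5y] zero: DF = P = 8409/10000 ≈ 0.840900
step 6 [6y] swap r/1=1718/53137: DF=(1 − 1718/53137·(0.955800+0.919200+0.887100+0.882500+0.840900))/(1+1718/53137) = 4141/5000 ≈ 0.828200
step 7 [7y] bond c/1=7/200: DF=(1994011/2000000 − 7/200·(0.955800+0.919200+0.887100+0.882500+0.840900+0.828200))/(1+7/200) = 1959/2500 ≈ 0.783600

1 1 4779/5000
2 2 1149/1250
3 3 8871/10000
4 4 353/400
5 5 8409/10000
6 6 4141/5000
7 7 1959/2500
DF(6y) is solved at step 6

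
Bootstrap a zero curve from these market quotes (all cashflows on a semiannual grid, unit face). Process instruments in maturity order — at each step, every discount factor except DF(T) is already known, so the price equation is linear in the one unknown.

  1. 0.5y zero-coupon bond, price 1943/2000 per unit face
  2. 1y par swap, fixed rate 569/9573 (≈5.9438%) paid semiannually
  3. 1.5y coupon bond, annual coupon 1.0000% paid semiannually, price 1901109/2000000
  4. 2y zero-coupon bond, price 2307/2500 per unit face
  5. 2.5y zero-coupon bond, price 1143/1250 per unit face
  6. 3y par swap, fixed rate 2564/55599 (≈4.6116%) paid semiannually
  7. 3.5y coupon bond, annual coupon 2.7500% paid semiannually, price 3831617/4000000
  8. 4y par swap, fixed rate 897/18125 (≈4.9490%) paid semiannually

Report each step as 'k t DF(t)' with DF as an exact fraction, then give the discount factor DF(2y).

1 1/2 1943/2000
2 1 9431/10000
3 3/2 9363/10000
4 2 2307/2500
5 5/2 1143/1250
6 3 4359/5000
7 7/2 1739/2000
8 4 4103/5000
DF(2y) = 2307/2500 ≈ 0.922800

step 1 [0.5y] zero: DF = P = 1943/2000 ≈ 0.971500
step 2 [1y] swap r/2=569/19146: DF=(1 − 569/19146·(0.971500))/(1+569/19146) = 9431/10000 ≈ 0.943100
step 3 [1.5y] bond c/2=1/200: DF=(1901109/2000000 − 1/200·(0.971500+0.943100))/(1+1/200) = 9363/10000 ≈ 0.936300
step 4 [2y] zero: DF = P = 2307/2500 ≈ 0.922800
step 5 [2.5y] zero: DF = P = 1143/1250 ≈ 0.914400
step 6 [3y] swap r/2=1282/55599: DF=(1 − 1282/55599·(0.971500+0.943100+0.936300+0.922800+0.914400))/(1+1282/55599) = 4359/5000 ≈ 0.871800
step 7 [3.5y] bond c/2=11/800: DF=(3831617/4000000 − 11/800·(0.971500+0.943100+0.936300+0.922800+0.914400+0.871800))/(1+11/800) = 1739/2000 ≈ 0.869500
step 8 [4y] swap r/2=897/36250: DF=(1 − 897/36250·(0.971500+0.943100+0.936300+0.922800+0.914400+0.871800+0.869500))/(1+897/36250) = 4103/5000 ≈ 0.820600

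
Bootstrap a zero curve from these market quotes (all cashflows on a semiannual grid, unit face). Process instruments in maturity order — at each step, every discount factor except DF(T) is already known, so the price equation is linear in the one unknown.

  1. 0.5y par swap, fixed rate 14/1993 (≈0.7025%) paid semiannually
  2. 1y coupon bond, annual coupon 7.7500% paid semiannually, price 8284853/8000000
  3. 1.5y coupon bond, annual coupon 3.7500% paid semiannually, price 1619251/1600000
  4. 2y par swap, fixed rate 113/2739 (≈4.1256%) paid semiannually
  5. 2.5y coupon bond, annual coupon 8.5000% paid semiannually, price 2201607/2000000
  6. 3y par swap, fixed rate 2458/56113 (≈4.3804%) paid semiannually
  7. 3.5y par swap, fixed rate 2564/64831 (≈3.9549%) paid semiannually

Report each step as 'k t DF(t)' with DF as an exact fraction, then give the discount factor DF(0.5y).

step 1 [0.5y] swap r/2=7/1993: DF=(1 − 7/1993·(0))/(1+7/1993) = 1993/2000 ≈ 0.996500
step 2 [1y] bond c/2=31/800: DF=(8284853/8000000 − 31/800·(0.996500))/(1+31/800) = 4799/5000 ≈ 0.959800
step 3 [1.5y] bond c/2=3/160: DF=(1619251/1600000 − 3/160·(0.996500+0.959800))/(1+3/160) = 4787/5000 ≈ 0.957400
step 4 [2y] swap r/2=113/5478: DF=(1 − 113/5478·(0.996500+0.959800+0.957400))/(1+113/5478) = 9209/10000 ≈ 0.920900
step 5 [2.5y] bond c/2=17/400: DF=(2201607/2000000 − 17/400·(0.996500+0.959800+0.957400+0.920900))/(1+17/400) = 2249/2500 ≈ 0.899600
step 6 [3y] swap r/2=1229/56113: DF=(1 − 1229/56113·(0.996500+0.959800+0.957400+0.920900+0.899600))/(1+1229/56113) = 8771/10000 ≈ 0.877100
step 7 [3.5y] swap r/2=1282/64831: DF=(1 − 1282/64831·(0.996500+0.959800+0.957400+0.920900+0.899600+0.877100))/(1+1282/64831) = 4359/5000 ≈ 0.871800

1 1/2 1993/2000
2 1 4799/5000
3 3/2 4787/5000
4 2 9209/10000
5 5/2 2249/2500
6 3 8771/10000
7 7/2 4359/5000
DF(0.5y) = 1993/2000 ≈ 0.996500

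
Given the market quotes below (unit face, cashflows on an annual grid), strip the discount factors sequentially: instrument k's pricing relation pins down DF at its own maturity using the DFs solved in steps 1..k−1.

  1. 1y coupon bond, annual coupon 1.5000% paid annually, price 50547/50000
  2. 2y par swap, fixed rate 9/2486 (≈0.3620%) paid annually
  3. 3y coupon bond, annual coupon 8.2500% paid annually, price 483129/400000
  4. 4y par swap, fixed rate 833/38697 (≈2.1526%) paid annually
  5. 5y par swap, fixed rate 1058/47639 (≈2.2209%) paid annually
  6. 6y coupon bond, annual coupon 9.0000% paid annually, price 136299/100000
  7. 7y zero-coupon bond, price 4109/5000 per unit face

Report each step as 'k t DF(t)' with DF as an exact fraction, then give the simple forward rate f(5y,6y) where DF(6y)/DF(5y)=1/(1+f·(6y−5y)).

step 1 [1y] bond c/1=3/200: DF=(50547/50000 − 3/200·(0))/(1+3/200) = 249/250 ≈ 0.996000
step 2 [2y] swap r/1=9/2486: DF=(1 − 9/2486·(0.996000))/(1+9/2486) = 1241/1250 ≈ 0.992800
step 3 [3y] bond c/1=33/400: DF=(483129/400000 − 33/400·(0.996000+0.992800))/(1+33/400) = 4821/5000 ≈ 0.964200
step 4 [4y] swap r/1=833/38697: DF=(1 − 833/38697·(0.996000+0.992800+0.964200))/(1+833/38697) = 9167/10000 ≈ 0.916700
step 5 [5y] swap r/1=1058/47639: DF=(1 − 1058/47639·(0.996000+0.992800+0.964200+0.916700))/(1+1058/47639) = 4471/5000 ≈ 0.894200
step 6 [6y] bond c/1=9/100: DF=(136299/100000 − 9/100·(0.996000+0.992800+0.964200+0.916700+0.894200))/(1+9/100) = 8571/10000 ≈ 0.857100
step 7 [7y] zero: DF = P = 4109/5000 ≈ 0.821800

1 1 249/250
2 2 1241/1250
3 3 4821/5000
4 4 9167/10000
5 5 4471/5000
6 6 8571/10000
7 7 4109/5000
f(5y,6y) = ((4471/5000)/(8571/10000) − 1)/(1) = 371/8571 ≈ 4.3285%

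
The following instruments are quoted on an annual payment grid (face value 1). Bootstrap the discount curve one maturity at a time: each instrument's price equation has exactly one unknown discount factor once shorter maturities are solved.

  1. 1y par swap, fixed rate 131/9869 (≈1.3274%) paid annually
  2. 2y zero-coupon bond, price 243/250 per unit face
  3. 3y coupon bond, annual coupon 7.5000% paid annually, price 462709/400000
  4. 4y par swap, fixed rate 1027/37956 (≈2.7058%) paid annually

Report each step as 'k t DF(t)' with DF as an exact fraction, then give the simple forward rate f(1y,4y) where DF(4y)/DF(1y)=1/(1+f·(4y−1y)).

step 1 [1y] swap r/1=131/9869: DF=(1 − 131/9869·(0))/(1+131/9869) = 9869/10000 ≈ 0.986900
step 2 [2y] zero: DF = P = 243/250 ≈ 0.972000
step 3 [3y] bond c/1=3/40: DF=(462709/400000 − 3/40·(0.986900+0.972000))/(1+3/40) = 4697/5000 ≈ 0.939400
step 4 [4y] swap r/1=1027/37956: DF=(1 − 1027/37956·(0.986900+0.972000+0.939400))/(1+1027/37956) = 8973/10000 ≈ 0.897300

1 1 9869/10000
2 2 243/250
3 3 4697/5000
4 4 8973/10000
f(1y,4y) = ((9869/10000)/(8973/10000) − 1)/(3) = 896/26919 ≈ 3.3285%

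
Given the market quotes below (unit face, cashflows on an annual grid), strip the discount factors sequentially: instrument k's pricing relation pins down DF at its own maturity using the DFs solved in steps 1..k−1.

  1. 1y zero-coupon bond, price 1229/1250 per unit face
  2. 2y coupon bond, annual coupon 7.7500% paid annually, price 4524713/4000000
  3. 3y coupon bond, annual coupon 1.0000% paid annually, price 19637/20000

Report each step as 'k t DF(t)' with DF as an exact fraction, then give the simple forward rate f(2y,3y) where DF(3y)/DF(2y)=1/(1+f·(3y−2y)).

step 1 [1y] zero: DF = P = 1229/1250 ≈ 0.983200
step 2 [2y] bond c/1=31/400: DF=(4524713/4000000 − 31/400·(0.983200))/(1+31/400) = 9791/10000 ≈ 0.979100
step 3 [3y] bond c/1=1/100: DF=(19637/20000 − 1/100·(0.983200+0.979100))/(1+1/100) = 9527/10000 ≈ 0.952700

1 1 1229/1250
2 2 9791/10000
3 3 9527/10000
f(2y,3y) = ((9791/10000)/(9527/10000) − 1)/(1) = 264/9527 ≈ 2.7711%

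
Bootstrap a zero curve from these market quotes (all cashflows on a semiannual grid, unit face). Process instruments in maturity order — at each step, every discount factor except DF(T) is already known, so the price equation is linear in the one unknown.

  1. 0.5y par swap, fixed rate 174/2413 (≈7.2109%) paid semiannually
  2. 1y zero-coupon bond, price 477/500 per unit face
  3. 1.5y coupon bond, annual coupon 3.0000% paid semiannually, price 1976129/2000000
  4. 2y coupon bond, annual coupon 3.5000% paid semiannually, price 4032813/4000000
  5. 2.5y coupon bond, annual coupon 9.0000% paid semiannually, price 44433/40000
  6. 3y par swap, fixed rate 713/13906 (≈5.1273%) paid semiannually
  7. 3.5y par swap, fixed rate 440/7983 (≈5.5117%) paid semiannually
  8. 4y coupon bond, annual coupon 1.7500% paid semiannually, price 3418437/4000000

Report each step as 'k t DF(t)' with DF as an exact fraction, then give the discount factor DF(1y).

1 1/2 2413/2500
2 1 477/500
3 3/2 9451/10000
4 2 1177/1250
5 5/2 8991/10000
6 3 4287/5000
7 7/2 103/125
8 4 3959/5000
DF(1y) = 477/500 ≈ 0.954000

step 1 [0.5y] swap r/2=87/2413: DF=(1 − 87/2413·(0))/(1+87/2413) = 2413/2500 ≈ 0.965200
step 2 [1y] zero: DF = P = 477/500 ≈ 0.954000
step 3 [1.5y] bond c/2=3/200: DF=(1976129/2000000 − 3/200·(0.965200+0.954000))/(1+3/200) = 9451/10000 ≈ 0.945100
step 4 [2y] bond c/2=7/400: DF=(4032813/4000000 − 7/400·(0.965200+0.954000+0.945100))/(1+7/400) = 1177/1250 ≈ 0.941600
step 5 [2.5y] bond c/2=9/200: DF=(44433/40000 − 9/200·(0.965200+0.954000+0.945100+0.941600))/(1+9/200) = 8991/10000 ≈ 0.899100
step 6 [3y] swap r/2=713/27812: DF=(1 − 713/27812·(0.965200+0.954000+0.945100+0.941600+0.899100))/(1+713/27812) = 4287/5000 ≈ 0.857400
step 7 [3.5y] swap r/2=220/7983: DF=(1 − 220/7983·(0.965200+0.954000+0.945100+0.941600+0.899100+0.857400))/(1+220/7983) = 103/125 ≈ 0.824000
step 8 [4y] bond c/2=7/800: DF=(3418437/4000000 − 7/800·(0.965200+0.954000+0.945100+0.941600+0.899100+0.857400+0.824000))/(1+7/800) = 3959/5000 ≈ 0.791800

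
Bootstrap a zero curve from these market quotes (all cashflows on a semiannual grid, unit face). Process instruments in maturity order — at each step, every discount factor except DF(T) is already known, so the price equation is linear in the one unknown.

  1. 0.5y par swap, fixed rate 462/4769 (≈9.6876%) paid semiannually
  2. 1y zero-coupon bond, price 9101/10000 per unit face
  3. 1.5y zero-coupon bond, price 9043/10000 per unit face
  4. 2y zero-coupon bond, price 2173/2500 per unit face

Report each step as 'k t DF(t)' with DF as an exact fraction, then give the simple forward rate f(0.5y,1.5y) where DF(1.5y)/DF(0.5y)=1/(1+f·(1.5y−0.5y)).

1 1/2 4769/5000
2 1 9101/10000
3 3/2 9043/10000
4 2 2173/2500
f(0.5y,1.5y) = ((4769/5000)/(9043/10000) − 1)/(1) = 495/9043 ≈ 5.4738%

step 1 [0.5y] swap r/2=231/4769: DF=(1 − 231/4769·(0))/(1+231/4769) = 4769/5000 ≈ 0.953800
step 2 [1y] zero: DF = P = 9101/10000 ≈ 0.910100
step 3 [1.5y] zero: DF = P = 9043/10000 ≈ 0.904300
step 4 [2y] zero: DF = P = 2173/2500 ≈ 0.869200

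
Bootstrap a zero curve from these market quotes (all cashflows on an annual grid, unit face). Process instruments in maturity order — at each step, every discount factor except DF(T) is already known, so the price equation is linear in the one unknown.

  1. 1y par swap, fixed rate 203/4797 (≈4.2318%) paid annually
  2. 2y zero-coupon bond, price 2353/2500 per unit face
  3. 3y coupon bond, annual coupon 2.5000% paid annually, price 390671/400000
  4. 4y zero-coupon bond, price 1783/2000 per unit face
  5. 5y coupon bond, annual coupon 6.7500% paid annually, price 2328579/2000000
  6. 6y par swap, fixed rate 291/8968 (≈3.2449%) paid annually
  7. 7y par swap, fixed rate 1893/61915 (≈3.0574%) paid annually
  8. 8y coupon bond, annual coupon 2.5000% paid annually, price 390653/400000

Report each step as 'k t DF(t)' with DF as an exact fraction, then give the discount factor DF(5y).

1 1 4797/5000
2 2 2353/2500
3 3 1813/2000
4 4 1783/2000
5 5 1071/1250
6 6 4127/5000
7 7 8107/10000
8 8 4009/5000
DF(5y) = 1071/1250 ≈ 0.856800

step 1 [1y] swap r/1=203/4797: DF=(1 − 203/4797·(0))/(1+203/4797) = 4797/5000 ≈ 0.959400
step 2 [2y] zero: DF = P = 2353/2500 ≈ 0.941200
step 3 [3y] bond c/1=1/40: DF=(390671/400000 − 1/40·(0.959400+0.941200))/(1+1/40) = 1813/2000 ≈ 0.906500
step 4 [4y] zero: DF = P = 1783/2000 ≈ 0.891500
step 5 [5y] bond c/1=27/400: DF=(2328579/2000000 − 27/400·(0.959400+0.941200+0.906500+0.891500))/(1+27/400) = 1071/1250 ≈ 0.856800
step 6 [6y] swap r/1=291/8968: DF=(1 − 291/8968·(0.959400+0.941200+0.906500+0.891500+0.856800))/(1+291/8968) = 4127/5000 ≈ 0.825400
step 7 [7y] swap r/1=1893/61915: DF=(1 − 1893/61915·(0.959400+0.941200+0.906500+0.891500+0.856800+0.825400))/(1+1893/61915) = 8107/10000 ≈ 0.810700
step 8 [8y] bond c/1=1/40: DF=(390653/400000 − 1/40·(0.959400+0.941200+0.906500+0.891500+0.856800+0.825400+0.810700))/(1+1/40) = 4009/5000 ≈ 0.801800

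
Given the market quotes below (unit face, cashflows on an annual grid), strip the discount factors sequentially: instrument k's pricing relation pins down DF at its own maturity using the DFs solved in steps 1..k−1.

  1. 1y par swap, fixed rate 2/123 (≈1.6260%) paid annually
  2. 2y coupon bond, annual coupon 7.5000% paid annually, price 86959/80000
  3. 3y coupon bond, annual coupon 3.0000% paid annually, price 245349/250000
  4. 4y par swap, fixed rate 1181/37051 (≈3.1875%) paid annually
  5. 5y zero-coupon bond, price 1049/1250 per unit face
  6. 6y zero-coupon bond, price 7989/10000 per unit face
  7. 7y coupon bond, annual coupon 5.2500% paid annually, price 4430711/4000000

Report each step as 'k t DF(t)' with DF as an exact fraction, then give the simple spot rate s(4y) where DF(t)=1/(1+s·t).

1 1 123/125
2 2 377/400
3 3 8967/10000
4 4 8819/10000
5 5 1049/1250
6 6 7989/10000
7 7 7859/10000
s(4y) = (1/(8819/10000) − 1)/(4) = 1181/35276 ≈ 3.3479%

step 1 [1y] swap r/1=2/123: DF=(1 − 2/123·(0))/(1+2/123) = 123/125 ≈ 0.984000
step 2 [2y] bond c/1=3/40: DF=(86959/80000 − 3/40·(0.984000))/(1+3/40) = 377/400 ≈ 0.942500
step 3 [3y] bond c/1=3/100: DF=(245349/250000 − 3/100·(0.984000+0.942500))/(1+3/100) = 8967/10000 ≈ 0.896700
step 4 [4y] swap r/1=1181/37051: DF=(1 − 1181/37051·(0.984000+0.942500+0.896700))/(1+1181/37051) = 8819/10000 ≈ 0.881900
step 5 [5y] zero: DF = P = 1049/1250 ≈ 0.839200
step 6 [6y] zero: DF = P = 7989/10000 ≈ 0.798900
step 7 [7y] bond c/1=21/400: DF=(4430711/4000000 − 21/400·(0.984000+0.942500+0.896700+0.881900+0.839200+0.798900))/(1+21/400) = 7859/10000 ≈ 0.785900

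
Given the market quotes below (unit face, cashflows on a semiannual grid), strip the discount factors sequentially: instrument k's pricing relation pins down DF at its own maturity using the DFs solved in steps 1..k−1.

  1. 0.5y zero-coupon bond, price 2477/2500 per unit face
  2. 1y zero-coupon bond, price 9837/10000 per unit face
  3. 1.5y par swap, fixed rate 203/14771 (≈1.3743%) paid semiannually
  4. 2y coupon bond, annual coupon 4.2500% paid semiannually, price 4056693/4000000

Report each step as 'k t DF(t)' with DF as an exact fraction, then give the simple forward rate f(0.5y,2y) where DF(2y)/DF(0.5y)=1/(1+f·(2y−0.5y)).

step 1 [0.5y] zero: DF = P = 2477/2500 ≈ 0.990800
step 2 [1y] zero: DF = P = 9837/10000 ≈ 0.983700
step 3 [1.5y] swap r/2=203/29542: DF=(1 − 203/29542·(0.990800+0.983700))/(1+203/29542) = 9797/10000 ≈ 0.979700
step 4 [2y] bond c/2=17/800: DF=(4056693/4000000 − 17/800·(0.990800+0.983700+0.979700))/(1+17/800) = 2329/2500 ≈ 0.931600

1 1/2 2477/2500
2 1 9837/10000
3 3/2 9797/10000
4 2 2329/2500
f(0.5y,2y) = ((2477/2500)/(2329/2500) − 1)/(3/2) = 296/6987 ≈ 4.2364%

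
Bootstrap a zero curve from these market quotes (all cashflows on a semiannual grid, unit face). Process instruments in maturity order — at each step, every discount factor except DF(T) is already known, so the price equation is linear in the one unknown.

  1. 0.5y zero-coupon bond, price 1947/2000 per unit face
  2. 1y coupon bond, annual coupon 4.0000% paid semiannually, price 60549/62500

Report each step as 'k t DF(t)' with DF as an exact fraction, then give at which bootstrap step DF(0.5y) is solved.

step 1 [0.5y] zero: DF = P = 1947/2000 ≈ 0.973500
step 2 [1y] bond c/2=1/50: DF=(60549/62500 − 1/50·(0.973500))/(1+1/50) = 9307/10000 ≈ 0.930700

1 1/2 1947/2000
2 1 9307/10000
DF(0.5y) is solved at step 1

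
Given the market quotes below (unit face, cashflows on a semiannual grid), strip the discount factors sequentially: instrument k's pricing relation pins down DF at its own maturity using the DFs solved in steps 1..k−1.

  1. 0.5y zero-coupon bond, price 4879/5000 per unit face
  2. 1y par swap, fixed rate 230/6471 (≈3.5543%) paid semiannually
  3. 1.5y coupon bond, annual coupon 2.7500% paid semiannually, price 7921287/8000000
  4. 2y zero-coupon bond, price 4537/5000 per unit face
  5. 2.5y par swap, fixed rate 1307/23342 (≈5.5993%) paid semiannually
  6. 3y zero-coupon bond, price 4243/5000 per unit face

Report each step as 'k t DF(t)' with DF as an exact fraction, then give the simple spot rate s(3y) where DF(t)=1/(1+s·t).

1 1/2 4879/5000
2 1 1931/2000
3 3/2 594/625
4 2 4537/5000
5 5/2 8693/10000
6 3 4243/5000
s(3y) = (1/(4243/5000) − 1)/(3) = 757/12729 ≈ 5.9471%

step 1 [0.5y] zero: DF = P = 4879/5000 ≈ 0.975800
step 2 [1y] swap r/2=115/6471: DF=(1 − 115/6471·(0.975800))/(1+115/6471) = 1931/2000 ≈ 0.965500
step 3 [1.5y] bond c/2=11/800: DF=(7921287/8000000 − 11/800·(0.975800+0.965500))/(1+11/800) = 594/625 ≈ 0.950400
step 4 [2y] zero: DF = P = 4537/5000 ≈ 0.907400
step 5 [2.5y] swap r/2=1307/46684: DF=(1 − 1307/46684·(0.975800+0.965500+0.950400+0.907400))/(1+1307/46684) = 8693/10000 ≈ 0.869300
step 6 [3y] zero: DF = P = 4243/5000 ≈ 0.848600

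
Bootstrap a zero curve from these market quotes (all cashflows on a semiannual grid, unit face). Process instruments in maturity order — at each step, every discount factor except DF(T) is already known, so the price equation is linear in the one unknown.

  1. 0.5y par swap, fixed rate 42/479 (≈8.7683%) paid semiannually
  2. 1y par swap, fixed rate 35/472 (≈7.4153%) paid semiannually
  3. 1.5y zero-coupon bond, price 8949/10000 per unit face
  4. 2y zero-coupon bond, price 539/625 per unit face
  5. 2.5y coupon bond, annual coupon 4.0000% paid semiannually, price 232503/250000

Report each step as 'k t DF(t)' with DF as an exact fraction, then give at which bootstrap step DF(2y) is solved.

1 1/2 479/500
2 1 93/100
3 3/2 8949/10000
4 2 539/625
5 5/2 8403/10000
DF(2y) is solved at step 4

step 1 [0.5y] swap r/2=21/479: DF=(1 − 21/479·(0))/(1+21/479) = 479/500 ≈ 0.958000
step 2 [1y] swap r/2=35/944: DF=(1 − 35/944·(0.958000))/(1+35/944) = 93/100 ≈ 0.930000
step 3 [1.5y] zero: DF = P = 8949/10000 ≈ 0.894900
step 4 [2y] zero: DF = P = 539/625 ≈ 0.862400
step 5 [2.5y] bond c/2=1/50: DF=(232503/250000 − 1/50·(0.958000+0.930000+0.894900+0.862400))/(1+1/50) = 8403/10000 ≈ 0.840300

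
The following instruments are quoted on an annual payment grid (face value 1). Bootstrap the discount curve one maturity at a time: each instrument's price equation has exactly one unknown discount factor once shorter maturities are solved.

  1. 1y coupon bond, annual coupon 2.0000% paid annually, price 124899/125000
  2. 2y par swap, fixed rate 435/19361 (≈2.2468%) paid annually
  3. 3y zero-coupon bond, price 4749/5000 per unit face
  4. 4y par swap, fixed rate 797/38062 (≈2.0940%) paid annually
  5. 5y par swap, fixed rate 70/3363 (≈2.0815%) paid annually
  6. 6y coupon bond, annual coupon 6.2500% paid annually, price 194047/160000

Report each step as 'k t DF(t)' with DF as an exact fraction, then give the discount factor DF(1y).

step 1 [1y] bond c/1=1/50: DF=(124899/125000 − 1/50·(0))/(1+1/50) = 2449/2500 ≈ 0.979600
step 2 [2y] swap r/1=435/19361: DF=(1 − 435/19361·(0.979600))/(1+435/19361) = 1913/2000 ≈ 0.956500
step 3 [3y] zero: DF = P = 4749/5000 ≈ 0.949800
step 4 [4y] swap r/1=797/38062: DF=(1 − 797/38062·(0.979600+0.956500+0.949800))/(1+797/38062) = 9203/10000 ≈ 0.920300
step 5 [5y] swap r/1=70/3363: DF=(1 − 70/3363·(0.979600+0.956500+0.949800+0.920300))/(1+70/3363) = 451/500 ≈ 0.902000
step 6 [6y] bond c/1=1/16: DF=(194047/160000 − 1/16·(0.979600+0.956500+0.949800+0.920300+0.902000))/(1+1/16) = 1729/2000 ≈ 0.864500

1 1 2449/2500
2 2 1913/2000
3 3 4749/5000
4 4 9203/10000
5 5 451/500
6 6 1729/2000
DF(1y) = 2449/2500 ≈ 0.979600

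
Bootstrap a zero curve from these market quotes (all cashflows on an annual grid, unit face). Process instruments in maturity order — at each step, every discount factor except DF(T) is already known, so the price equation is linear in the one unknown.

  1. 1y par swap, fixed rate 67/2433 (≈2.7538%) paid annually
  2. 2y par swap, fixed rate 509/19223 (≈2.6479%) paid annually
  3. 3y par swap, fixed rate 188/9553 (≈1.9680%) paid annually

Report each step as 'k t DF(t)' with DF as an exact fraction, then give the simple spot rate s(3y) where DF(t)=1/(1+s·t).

step 1 [1y] swap r/1=67/2433: DF=(1 − 67/2433·(0))/(1+67/2433) = 2433/2500 ≈ 0.973200
step 2 [2y] swap r/1=509/19223: DF=(1 − 509/19223·(0.973200))/(1+509/19223) = 9491/10000 ≈ 0.949100
step 3 [3y] swap r/1=188/9553: DF=(1 − 188/9553·(0.973200+0.949100))/(1+188/9553) = 2359/2500 ≈ 0.943600

1 1 2433/2500
2 2 9491/10000
3 3 2359/2500
s(3y) = (1/(2359/2500) − 1)/(3) = 47/2359 ≈ 1.9924%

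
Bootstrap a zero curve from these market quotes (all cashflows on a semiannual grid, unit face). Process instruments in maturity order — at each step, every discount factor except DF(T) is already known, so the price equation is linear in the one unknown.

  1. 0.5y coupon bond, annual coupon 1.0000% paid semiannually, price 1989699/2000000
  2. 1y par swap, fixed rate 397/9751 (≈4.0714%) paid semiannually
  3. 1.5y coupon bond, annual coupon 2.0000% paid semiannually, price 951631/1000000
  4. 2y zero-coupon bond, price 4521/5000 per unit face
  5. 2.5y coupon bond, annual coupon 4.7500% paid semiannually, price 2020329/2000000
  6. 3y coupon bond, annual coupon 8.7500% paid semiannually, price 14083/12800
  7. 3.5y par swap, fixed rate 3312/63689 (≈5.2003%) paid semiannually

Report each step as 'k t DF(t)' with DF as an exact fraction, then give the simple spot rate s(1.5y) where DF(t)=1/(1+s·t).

step 1 [0.5y] bond c/2=1/200: DF=(1989699/2000000 − 1/200·(0))/(1+1/200) = 9899/10000 ≈ 0.989900
step 2 [1y] swap r/2=397/19502: DF=(1 − 397/19502·(0.989900))/(1+397/19502) = 9603/10000 ≈ 0.960300
step 3 [1.5y] bond c/2=1/100: DF=(951631/1000000 − 1/100·(0.989900+0.960300))/(1+1/100) = 9229/10000 ≈ 0.922900
step 4 [2y] zero: DF = P = 4521/5000 ≈ 0.904200
step 5 [2.5y] bond c/2=19/800: DF=(2020329/2000000 − 19/800·(0.989900+0.960300+0.922900+0.904200))/(1+19/800) = 8991/10000 ≈ 0.899100
step 6 [3y] bond c/2=7/160: DF=(14083/12800 − 7/160·(0.989900+0.960300+0.922900+0.904200+0.899100))/(1+7/160) = 8581/10000 ≈ 0.858100
step 7 [3.5y] swap r/2=1656/63689: DF=(1 − 1656/63689·(0.989900+0.960300+0.922900+0.904200+0.899100+0.858100))/(1+1656/63689) = 1043/1250 ≈ 0.834400

1 1/2 9899/10000
2 1 9603/10000
3 3/2 9229/10000
4 2 4521/5000
5 5/2 8991/10000
6 3 8581/10000
7 7/2 1043/1250
s(1.5y) = (1/(9229/10000) − 1)/(3/2) = 514/9229 ≈ 5.5694%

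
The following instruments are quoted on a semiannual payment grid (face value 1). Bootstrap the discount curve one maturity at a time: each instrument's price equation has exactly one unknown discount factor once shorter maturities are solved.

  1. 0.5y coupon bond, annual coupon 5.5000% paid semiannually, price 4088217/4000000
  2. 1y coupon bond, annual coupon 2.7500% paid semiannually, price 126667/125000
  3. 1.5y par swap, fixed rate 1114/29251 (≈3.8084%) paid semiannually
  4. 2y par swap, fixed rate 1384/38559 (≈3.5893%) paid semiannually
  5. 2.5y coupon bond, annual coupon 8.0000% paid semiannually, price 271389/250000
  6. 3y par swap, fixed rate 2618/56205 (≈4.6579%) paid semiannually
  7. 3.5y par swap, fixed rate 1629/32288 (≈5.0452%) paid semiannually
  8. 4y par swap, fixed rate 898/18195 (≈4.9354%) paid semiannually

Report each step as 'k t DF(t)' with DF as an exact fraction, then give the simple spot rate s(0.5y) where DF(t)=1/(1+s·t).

step 1 [0.5y] bond c/2=11/400: DF=(4088217/4000000 − 11/400·(0))/(1+11/400) = 9947/10000 ≈ 0.994700
step 2 [1y] bond c/2=11/800: DF=(126667/125000 − 11/800·(0.994700))/(1+11/800) = 9861/10000 ≈ 0.986100
step 3 [1.5y] swap r/2=557/29251: DF=(1 − 557/29251·(0.994700+0.986100))/(1+557/29251) = 9443/10000 ≈ 0.944300
step 4 [2y] swap r/2=692/38559: DF=(1 − 692/38559·(0.994700+0.986100+0.944300))/(1+692/38559) = 2327/2500 ≈ 0.930800
step 5 [2.5y] bond c/2=1/25: DF=(271389/250000 − 1/25·(0.994700+0.986100+0.944300+0.930800))/(1+1/25) = 1791/2000 ≈ 0.895500
step 6 [3y] swap r/2=1309/56205: DF=(1 − 1309/56205·(0.994700+0.986100+0.944300+0.930800+0.895500))/(1+1309/56205) = 8691/10000 ≈ 0.869100
step 7 [3.5y] swap r/2=1629/64576: DF=(1 − 1629/64576·(0.994700+0.986100+0.944300+0.930800+0.895500+0.869100))/(1+1629/64576) = 8371/10000 ≈ 0.837100
step 8 [4y] swap r/2=449/18195: DF=(1 − 449/18195·(0.994700+0.986100+0.944300+0.930800+0.895500+0.869100+0.837100))/(1+449/18195) = 2051/2500 ≈ 0.820400

1 1/2 9947/10000
2 1 9861/10000
3 3/2 9443/10000
4 2 2327/2500
5 5/2 1791/2000
6 3 8691/10000
7 7/2 8371/10000
8 4 2051/2500
s(0.5y) = (1/(9947/10000) − 1)/(1/2) = 106/9947 ≈ 1.0656%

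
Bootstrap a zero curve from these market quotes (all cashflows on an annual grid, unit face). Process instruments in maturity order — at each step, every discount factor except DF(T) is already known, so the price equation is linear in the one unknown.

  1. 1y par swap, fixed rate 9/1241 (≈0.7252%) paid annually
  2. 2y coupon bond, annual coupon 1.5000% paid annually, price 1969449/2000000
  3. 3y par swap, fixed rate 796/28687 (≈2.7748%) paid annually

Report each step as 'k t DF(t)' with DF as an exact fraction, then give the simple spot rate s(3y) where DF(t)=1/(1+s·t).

step 1 [1y] swap r/1=9/1241: DF=(1 − 9/1241·(0))/(1+9/1241) = 1241/1250 ≈ 0.992800
step 2 [2y] bond c/1=3/200: DF=(1969449/2000000 − 3/200·(0.992800))/(1+3/200) = 1911/2000 ≈ 0.955500
step 3 [3y] swap r/1=796/28687: DF=(1 − 796/28687·(0.992800+0.955500))/(1+796/28687) = 2301/2500 ≈ 0.920400

1 1 1241/1250
2 2 1911/2000
3 3 2301/2500
s(3y) = (1/(2301/2500) − 1)/(3) = 199/6903 ≈ 2.8828%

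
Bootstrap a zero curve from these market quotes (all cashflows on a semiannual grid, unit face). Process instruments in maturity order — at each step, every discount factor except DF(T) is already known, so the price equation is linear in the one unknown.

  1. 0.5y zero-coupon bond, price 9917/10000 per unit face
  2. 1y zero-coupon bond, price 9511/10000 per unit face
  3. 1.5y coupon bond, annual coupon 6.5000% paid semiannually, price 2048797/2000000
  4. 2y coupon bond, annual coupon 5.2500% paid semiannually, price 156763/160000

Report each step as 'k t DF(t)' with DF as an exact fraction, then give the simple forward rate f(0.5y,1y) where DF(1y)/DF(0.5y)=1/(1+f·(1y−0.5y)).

1 1/2 9917/10000
2 1 9511/10000
3 3/2 931/1000
4 2 2203/2500
f(0.5y,1y) = ((9917/10000)/(9511/10000) − 1)/(1/2) = 812/9511 ≈ 8.5375%

step 1 [0.5y] zero: DF = P = 9917/10000 ≈ 0.991700
step 2 [1y] zero: DF = P = 9511/10000 ≈ 0.951100
step 3 [1.5y] bond c/2=13/400: DF=(2048797/2000000 − 13/400·(0.991700+0.951100))/(1+13/400) = 931/1000 ≈ 0.931000
step 4 [2y] bond c/2=21/800: DF=(156763/160000 − 21/800·(0.991700+0.951100+0.931000))/(1+21/800) = 2203/2500 ≈ 0.881200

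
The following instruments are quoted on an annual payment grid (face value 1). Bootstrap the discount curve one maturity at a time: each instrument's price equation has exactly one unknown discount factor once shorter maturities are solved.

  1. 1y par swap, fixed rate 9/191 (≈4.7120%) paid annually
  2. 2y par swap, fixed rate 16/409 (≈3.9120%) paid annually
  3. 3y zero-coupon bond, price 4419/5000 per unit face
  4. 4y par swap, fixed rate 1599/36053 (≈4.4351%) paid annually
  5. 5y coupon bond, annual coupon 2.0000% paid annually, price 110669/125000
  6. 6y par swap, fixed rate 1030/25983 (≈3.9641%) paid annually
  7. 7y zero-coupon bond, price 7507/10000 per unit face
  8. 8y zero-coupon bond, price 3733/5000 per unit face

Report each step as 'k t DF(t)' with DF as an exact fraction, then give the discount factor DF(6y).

step 1 [1y] swap r/1=9/191: DF=(1 − 9/191·(0))/(1+9/191) = 191/200 ≈ 0.955000
step 2 [2y] swap r/1=16/409: DF=(1 − 16/409·(0.955000))/(1+16/409) = 579/625 ≈ 0.926400
step 3 [3y] zero: DF = P = 4419/5000 ≈ 0.883800
step 4 [4y] swap r/1=1599/36053: DF=(1 − 1599/36053·(0.955000+0.926400+0.883800))/(1+1599/36053) = 8401/10000 ≈ 0.840100
step 5 [5y] bond c/1=1/50: DF=(110669/125000 − 1/50·(0.955000+0.926400+0.883800+0.840100))/(1+1/50) = 7973/10000 ≈ 0.797300
step 6 [6y] swap r/1=1030/25983: DF=(1 − 1030/25983·(0.955000+0.926400+0.883800+0.840100+0.797300))/(1+1030/25983) = 397/500 ≈ 0.794000
step 7 [7y] zero: DF = P = 7507/10000 ≈ 0.750700
step 8 [8y] zero: DF = P = 3733/5000 ≈ 0.746600

1 1 191/200
2 2 579/625
3 3 4419/5000
4 4 8401/10000
5 5 7973/10000
6 6 397/500
7 7 7507/10000
8 8 3733/5000
DF(6y) = 397/500 ≈ 0.794000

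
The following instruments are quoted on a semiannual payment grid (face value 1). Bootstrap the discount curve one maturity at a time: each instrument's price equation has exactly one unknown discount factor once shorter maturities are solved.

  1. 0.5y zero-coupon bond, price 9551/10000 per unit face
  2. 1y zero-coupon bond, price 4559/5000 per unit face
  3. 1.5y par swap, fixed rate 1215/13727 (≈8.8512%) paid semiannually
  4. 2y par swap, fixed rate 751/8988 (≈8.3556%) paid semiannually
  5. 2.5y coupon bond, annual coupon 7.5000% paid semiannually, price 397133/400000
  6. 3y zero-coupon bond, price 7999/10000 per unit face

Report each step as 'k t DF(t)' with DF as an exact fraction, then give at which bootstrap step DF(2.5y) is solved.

1 1/2 9551/10000
2 1 4559/5000
3 3/2 1757/2000
4 2 4249/5000
5 5/2 827/1000
6 3 7999/10000
DF(2.5y) is solved at step 5

step 1 [0.5y] zero: DF = P = 9551/10000 ≈ 0.955100
step 2 [1y] zero: DF = P = 4559/5000 ≈ 0.911800
step 3 [1.5y] swap r/2=1215/27454: DF=(1 − 1215/27454·(0.955100+0.911800))/(1+1215/27454) = 1757/2000 ≈ 0.878500
step 4 [2y] swap r/2=751/17976: DF=(1 − 751/17976·(0.955100+0.911800+0.878500))/(1+751/17976) = 4249/5000 ≈ 0.849800
step 5 [2.5y] bond c/2=3/80: DF=(397133/400000 − 3/80·(0.955100+0.911800+0.878500+0.849800))/(1+3/80) = 827/1000 ≈ 0.827000
step 6 [3y] zero: DF = P = 7999/10000 ≈ 0.799900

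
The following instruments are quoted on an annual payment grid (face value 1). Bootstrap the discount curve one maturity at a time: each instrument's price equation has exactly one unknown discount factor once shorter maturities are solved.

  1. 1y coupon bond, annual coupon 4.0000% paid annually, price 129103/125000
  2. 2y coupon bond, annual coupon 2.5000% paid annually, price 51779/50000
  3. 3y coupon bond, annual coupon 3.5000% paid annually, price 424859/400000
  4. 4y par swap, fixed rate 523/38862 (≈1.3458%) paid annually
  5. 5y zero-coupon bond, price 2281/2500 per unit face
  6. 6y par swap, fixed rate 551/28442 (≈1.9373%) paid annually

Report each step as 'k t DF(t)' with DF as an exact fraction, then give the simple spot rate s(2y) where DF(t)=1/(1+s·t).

1 1 9931/10000
2 2 9861/10000
3 3 9593/10000
4 4 9477/10000
5 5 2281/2500
6 6 4449/5000
s(2y) = (1/(9861/10000) − 1)/(2) = 139/19722 ≈ 0.7048%

step 1 [1y] bond c/1=1/25: DF=(129103/125000 − 1/25·(0))/(1+1/25) = 9931/10000 ≈ 0.993100
step 2 [2y] bond c/1=1/40: DF=(51779/50000 − 1/40·(0.993100))/(1+1/40) = 9861/10000 ≈ 0.986100
step 3 [3y] bond c/1=7/200: DF=(424859/400000 − 7/200·(0.993100+0.986100))/(1+7/200) = 9593/10000 ≈ 0.959300
step 4 [4y] swap r/1=523/38862: DF=(1 − 523/38862·(0.993100+0.986100+0.959300))/(1+523/38862) = 9477/10000 ≈ 0.947700
step 5 [5y] zero: DF = P = 2281/2500 ≈ 0.912400
step 6 [6y] swap r/1=551/28442: DF=(1 − 551/28442·(0.993100+0.986100+0.959300+0.947700+0.912400))/(1+551/28442) = 4449/5000 ≈ 0.889800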